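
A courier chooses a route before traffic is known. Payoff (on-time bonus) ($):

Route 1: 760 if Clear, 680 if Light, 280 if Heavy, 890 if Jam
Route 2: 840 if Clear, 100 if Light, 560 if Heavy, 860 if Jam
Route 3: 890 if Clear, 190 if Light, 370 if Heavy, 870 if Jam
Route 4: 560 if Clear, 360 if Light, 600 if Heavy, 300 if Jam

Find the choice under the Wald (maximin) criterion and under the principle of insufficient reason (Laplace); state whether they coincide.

Row minima: Route 1=280, Route 2=100, Route 3=190, Route 4=300
Best worst-case = 300 → Route 4.
Row averages: Route 1=652.5, Route 2=590, Route 3=580, Route 4=455
Highest average = 652.5 → Route 1.

maximin → Route 4; laplace → Route 1 (disagree)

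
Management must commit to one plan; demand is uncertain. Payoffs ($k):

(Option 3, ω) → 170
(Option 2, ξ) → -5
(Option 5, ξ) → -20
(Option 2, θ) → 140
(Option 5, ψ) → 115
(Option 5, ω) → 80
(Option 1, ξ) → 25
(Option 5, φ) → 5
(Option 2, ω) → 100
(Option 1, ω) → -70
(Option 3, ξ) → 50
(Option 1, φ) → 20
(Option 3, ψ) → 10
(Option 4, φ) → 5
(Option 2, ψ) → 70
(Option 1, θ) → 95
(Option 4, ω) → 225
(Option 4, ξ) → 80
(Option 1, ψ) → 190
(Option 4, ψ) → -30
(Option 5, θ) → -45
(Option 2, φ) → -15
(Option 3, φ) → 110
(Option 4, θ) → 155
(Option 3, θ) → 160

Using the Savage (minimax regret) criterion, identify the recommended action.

Option 2

Column bests: θ=160, φ=110, ψ=190, ω=225, ξ=80.
Option 1 regrets: 65, 90, 0, 295, 55 → max 295
Option 2 regrets: 20, 125, 120, 125, 85 → max 125
Option 3 regrets: 0, 0, 180, 55, 30 → max 180
Option 4 regrets: 5, 105, 220, 0, 0 → max 220
Option 5 regrets: 205, 105, 75, 145, 100 → max 205
Smallest max regret = 125 → Option 2.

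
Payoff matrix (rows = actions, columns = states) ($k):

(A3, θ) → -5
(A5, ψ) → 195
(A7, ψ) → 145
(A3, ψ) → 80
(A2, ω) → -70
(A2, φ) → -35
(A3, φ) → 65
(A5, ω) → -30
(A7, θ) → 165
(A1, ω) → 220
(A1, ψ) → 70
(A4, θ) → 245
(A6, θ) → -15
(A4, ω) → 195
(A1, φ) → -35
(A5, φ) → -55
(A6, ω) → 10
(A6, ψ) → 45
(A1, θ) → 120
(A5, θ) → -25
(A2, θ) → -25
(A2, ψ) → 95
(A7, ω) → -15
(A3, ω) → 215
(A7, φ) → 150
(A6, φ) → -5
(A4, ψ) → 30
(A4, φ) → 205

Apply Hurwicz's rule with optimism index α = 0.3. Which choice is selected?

A4

A1: 0.3·220 + 0.7·(-35) = 41.5
A2: 0.3·95 + 0.7·(-70) = -20.5
A3: 0.3·215 + 0.7·(-5) = 61
A4: 0.3·245 + 0.7·30 = 94.5
A5: 0.3·195 + 0.7·(-55) = 20
A6: 0.3·45 + 0.7·(-15) = 3
A7: 0.3·165 + 0.7·(-15) = 39
Highest Hurwicz score = 94.5 → A4.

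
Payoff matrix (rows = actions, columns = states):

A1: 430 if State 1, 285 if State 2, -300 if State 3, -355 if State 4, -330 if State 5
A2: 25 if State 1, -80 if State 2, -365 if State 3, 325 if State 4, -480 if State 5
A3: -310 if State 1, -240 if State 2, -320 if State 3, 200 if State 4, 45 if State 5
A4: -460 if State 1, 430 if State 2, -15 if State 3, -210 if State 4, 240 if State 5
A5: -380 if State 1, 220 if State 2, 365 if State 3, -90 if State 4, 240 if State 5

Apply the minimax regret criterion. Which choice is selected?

Column bests: State 1=430, State 2=430, State 3=365, State 4=325, State 5=240.
A1 regrets: 0, 145, 665, 680, 570 → max 680
A2 regrets: 405, 510, 730, 0, 720 → max 730
A3 regrets: 740, 670, 685, 125, 195 → max 740
A4 regrets: 890, 0, 380, 535, 0 → max 890
A5 regrets: 810, 210, 0, 415, 0 → max 810
Smallest max regret = 680 → A1.

A1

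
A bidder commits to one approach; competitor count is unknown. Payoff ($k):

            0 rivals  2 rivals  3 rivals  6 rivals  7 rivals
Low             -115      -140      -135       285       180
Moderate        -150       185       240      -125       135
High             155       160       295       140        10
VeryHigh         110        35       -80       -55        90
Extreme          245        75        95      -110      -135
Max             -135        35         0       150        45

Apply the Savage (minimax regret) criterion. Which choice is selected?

High

Column bests: 0 rivals=245, 2 rivals=185, 3 rivals=295, 6 rivals=285, 7 rivals=180.
Low regrets: 360, 325, 430, 0, 0 → max 430
Moderate regrets: 395, 0, 55, 410, 45 → max 410
High regrets: 90, 25, 0, 145, 170 → max 170
VeryHigh regrets: 135, 150, 375, 340, 90 → max 375
Extreme regrets: 0, 110, 200, 395, 315 → max 395
Max regrets: 380, 150, 295, 135, 135 → max 380
Smallest max regret = 170 → High.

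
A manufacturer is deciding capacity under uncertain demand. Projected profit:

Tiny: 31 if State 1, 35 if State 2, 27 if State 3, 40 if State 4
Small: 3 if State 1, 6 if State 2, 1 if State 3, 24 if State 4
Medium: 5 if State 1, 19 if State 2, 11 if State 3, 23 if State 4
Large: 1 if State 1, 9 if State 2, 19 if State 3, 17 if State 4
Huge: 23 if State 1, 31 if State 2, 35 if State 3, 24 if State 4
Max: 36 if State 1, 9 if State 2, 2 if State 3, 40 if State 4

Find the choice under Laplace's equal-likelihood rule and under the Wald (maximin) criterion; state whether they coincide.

laplace → Tiny; maximin → Tiny (agree)

Row averages: Tiny=33.25, Small=8.5, Medium=14.5, Large=11.5, Huge=28.25, Max=21.75
Highest average = 33.25 → Tiny.
Row minima: Tiny=27, Small=1, Medium=5, Large=1, Huge=23, Max=2
Best worst-case = 27 → Tiny.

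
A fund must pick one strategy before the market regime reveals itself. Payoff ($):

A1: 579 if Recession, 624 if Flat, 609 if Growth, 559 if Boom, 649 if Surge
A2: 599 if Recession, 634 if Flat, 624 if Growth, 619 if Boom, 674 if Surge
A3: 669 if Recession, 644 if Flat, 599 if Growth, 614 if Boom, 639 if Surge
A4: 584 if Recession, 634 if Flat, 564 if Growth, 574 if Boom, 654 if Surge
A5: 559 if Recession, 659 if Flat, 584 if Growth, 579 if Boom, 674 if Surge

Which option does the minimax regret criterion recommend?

Column bests: Recession=669, Flat=659, Growth=624, Boom=619, Surge=674.
A1 regrets: 90, 35, 15, 60, 25 → max 90
A2 regrets: 70, 25, 0, 0, 0 → max 70
A3 regrets: 0, 15, 25, 5, 35 → max 35
A4 regrets: 85, 25, 60, 45, 20 → max 85
A5 regrets: 110, 0, 40, 40, 0 → max 110
Smallest max regret = 35 → A3.

A3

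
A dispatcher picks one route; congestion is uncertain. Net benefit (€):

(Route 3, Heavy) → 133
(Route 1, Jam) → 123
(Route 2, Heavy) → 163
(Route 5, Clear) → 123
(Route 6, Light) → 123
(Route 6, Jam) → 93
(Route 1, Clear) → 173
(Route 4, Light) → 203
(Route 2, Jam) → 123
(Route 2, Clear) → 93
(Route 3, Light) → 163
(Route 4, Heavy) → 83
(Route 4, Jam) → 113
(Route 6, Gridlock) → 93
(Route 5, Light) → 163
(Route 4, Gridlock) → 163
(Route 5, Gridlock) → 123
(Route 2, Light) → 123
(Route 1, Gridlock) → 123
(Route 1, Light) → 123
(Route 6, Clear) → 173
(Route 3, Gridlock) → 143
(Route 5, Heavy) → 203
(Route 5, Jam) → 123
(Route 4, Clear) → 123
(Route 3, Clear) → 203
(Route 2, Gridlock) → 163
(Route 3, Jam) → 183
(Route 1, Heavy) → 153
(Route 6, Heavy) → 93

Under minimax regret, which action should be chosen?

Column bests: Clear=203, Light=203, Heavy=203, Jam=183, Gridlock=163.
Route 1 regrets: 30, 80, 50, 60, 40 → max 80
Route 2 regrets: 110, 80, 40, 60, 0 → max 110
Route 3 regrets: 0, 40, 70, 0, 20 → max 70
Route 4 regrets: 80, 0, 120, 70, 0 → max 120
Route 5 regrets: 80, 40, 0, 60, 40 → max 80
Route 6 regrets: 30, 80, 110, 90, 70 → max 110
Smallest max regret = 70 → Route 3.

Route 3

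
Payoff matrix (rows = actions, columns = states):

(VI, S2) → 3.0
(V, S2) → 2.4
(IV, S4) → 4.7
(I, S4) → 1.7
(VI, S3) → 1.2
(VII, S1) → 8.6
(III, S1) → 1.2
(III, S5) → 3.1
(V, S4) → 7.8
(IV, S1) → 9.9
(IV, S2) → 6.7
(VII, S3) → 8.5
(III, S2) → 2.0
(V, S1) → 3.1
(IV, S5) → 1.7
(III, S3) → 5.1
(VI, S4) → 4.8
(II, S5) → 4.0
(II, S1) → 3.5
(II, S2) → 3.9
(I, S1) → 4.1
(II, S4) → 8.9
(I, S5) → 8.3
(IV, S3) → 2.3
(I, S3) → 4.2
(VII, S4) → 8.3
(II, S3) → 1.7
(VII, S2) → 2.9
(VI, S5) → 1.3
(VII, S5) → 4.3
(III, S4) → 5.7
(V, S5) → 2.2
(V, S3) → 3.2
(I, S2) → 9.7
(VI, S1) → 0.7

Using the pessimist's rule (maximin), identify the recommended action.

Row minima: I=1.7, II=1.7, III=1.2, IV=1.7, V=2.2, VI=0.7, VII=2.9
Best worst-case = 2.9 → VII.

VII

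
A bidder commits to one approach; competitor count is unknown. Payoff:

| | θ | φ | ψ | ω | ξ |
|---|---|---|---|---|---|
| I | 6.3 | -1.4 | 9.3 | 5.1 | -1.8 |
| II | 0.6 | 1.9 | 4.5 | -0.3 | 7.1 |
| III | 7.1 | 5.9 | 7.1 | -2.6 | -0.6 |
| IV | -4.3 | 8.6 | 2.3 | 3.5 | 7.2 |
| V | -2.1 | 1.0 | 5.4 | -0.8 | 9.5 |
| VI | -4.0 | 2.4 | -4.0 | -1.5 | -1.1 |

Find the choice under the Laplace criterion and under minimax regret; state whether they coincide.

Row averages: I=3.5, II=2.76, III=3.38, IV=3.46, V=2.6, VI=-1.64
Highest average = 3.5 → I.
Column bests: θ=7.1, φ=8.6, ψ=9.3, ω=5.1, ξ=9.5.
I regrets: 0.8, 10.0, 0.0, 0.0, 11.3 → max 11.3
II regrets: 6.5, 6.7, 4.8, 5.4, 2.4 → max 6.7
III regrets: 0.0, 2.7, 2.2, 7.7, 10.1 → max 10.1
IV regrets: 11.4, 0.0, 7.0, 1.6, 2.3 → max 11.4
V regrets: 9.2, 7.6, 3.9, 5.9, 0.0 → max 9.2
VI regrets: 11.1, 6.2, 13.3, 6.6, 10.6 → max 13.3
Smallest max regret = 6.7 → II.

laplace → I; minimax regret → II (disagree)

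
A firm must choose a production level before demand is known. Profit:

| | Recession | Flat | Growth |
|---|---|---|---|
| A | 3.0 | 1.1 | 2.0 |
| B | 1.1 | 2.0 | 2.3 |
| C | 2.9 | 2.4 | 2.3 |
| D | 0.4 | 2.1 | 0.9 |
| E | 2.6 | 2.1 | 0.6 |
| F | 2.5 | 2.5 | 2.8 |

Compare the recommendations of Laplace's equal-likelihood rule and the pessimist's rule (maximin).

Row averages: A=61/30, B=1.8, C=38/15, D=17/15, E=53/30, F=2.6
Highest average = 2.6 → F.
Row minima: A=1.1, B=1.1, C=2.3, D=0.4, E=0.6, F=2.5
Best worst-case = 2.5 → F.

laplace → F; maximin → F (agree)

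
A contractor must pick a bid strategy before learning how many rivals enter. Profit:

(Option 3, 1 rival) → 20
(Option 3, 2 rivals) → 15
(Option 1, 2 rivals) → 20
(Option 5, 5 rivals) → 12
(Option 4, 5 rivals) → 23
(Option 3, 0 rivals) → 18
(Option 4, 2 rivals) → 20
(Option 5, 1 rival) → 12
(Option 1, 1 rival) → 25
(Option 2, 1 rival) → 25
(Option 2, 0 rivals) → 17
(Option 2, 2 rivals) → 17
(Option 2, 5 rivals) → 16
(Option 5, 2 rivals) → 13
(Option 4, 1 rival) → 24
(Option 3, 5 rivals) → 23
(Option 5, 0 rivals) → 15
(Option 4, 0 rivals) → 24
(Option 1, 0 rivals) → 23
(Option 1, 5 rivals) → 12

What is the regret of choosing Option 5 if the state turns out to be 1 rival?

13

Best payoff under 1 rival is 25.
Regret = 25 − 12 = 13.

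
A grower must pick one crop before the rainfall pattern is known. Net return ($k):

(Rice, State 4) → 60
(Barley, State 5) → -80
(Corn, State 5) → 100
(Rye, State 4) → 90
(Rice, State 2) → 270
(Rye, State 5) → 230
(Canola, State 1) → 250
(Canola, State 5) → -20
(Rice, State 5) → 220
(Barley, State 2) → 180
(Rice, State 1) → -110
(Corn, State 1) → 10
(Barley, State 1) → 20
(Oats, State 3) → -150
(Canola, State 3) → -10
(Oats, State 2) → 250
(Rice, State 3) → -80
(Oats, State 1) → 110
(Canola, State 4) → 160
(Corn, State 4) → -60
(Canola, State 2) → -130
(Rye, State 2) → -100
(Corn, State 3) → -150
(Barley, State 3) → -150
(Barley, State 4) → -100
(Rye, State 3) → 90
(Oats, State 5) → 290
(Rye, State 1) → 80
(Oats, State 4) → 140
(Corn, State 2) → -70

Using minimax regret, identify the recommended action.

Oats

Column bests: State 1=250, State 2=270, State 3=90, State 4=160, State 5=290.
Rye regrets: 170, 370, 0, 70, 60 → max 370
Oats regrets: 140, 20, 240, 20, 0 → max 240
Rice regrets: 360, 0, 170, 100, 70 → max 360
Canola regrets: 0, 400, 100, 0, 310 → max 400
Corn regrets: 240, 340, 240, 220, 190 → max 340
Barley regrets: 230, 90, 240, 260, 370 → max 370
Smallest max regret = 240 → Oats.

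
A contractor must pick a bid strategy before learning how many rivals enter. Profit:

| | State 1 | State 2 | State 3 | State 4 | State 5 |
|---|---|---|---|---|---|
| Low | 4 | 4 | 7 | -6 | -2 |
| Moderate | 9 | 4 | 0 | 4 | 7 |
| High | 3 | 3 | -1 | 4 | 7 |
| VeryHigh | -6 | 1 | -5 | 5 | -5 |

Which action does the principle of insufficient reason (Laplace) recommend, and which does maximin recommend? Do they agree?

laplace → Moderate; maximin → Moderate (agree)

Row averages: Low=1.4, Moderate=4.8, High=3.2, VeryHigh=-2
Highest average = 4.8 → Moderate.
Row minima: Low=-6, Moderate=0, High=-1, VeryHigh=-6
Best worst-case = 0 → Moderate.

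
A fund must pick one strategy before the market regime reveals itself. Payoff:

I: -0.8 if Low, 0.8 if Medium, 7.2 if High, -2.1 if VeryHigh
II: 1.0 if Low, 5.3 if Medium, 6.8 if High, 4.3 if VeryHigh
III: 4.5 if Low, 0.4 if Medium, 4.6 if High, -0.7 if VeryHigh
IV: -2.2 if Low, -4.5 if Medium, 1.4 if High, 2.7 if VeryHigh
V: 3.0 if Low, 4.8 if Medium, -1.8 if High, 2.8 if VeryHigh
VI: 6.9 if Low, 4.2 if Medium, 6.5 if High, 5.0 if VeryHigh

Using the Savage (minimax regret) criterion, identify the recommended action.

Column bests: Low=6.9, Medium=5.3, High=7.2, VeryHigh=5.0.
I regrets: 7.7, 4.5, 0.0, 7.1 → max 7.7
II regrets: 5.9, 0.0, 0.4, 0.7 → max 5.9
III regrets: 2.4, 4.9, 2.6, 5.7 → max 5.7
IV regrets: 9.1, 9.8, 5.8, 2.3 → max 9.8
V regrets: 3.9, 0.5, 9.0, 2.2 → max 9.0
VI regrets: 0.0, 1.1, 0.7, 0.0 → max 1.1
Smallest max regret = 1.1 → VI.

VI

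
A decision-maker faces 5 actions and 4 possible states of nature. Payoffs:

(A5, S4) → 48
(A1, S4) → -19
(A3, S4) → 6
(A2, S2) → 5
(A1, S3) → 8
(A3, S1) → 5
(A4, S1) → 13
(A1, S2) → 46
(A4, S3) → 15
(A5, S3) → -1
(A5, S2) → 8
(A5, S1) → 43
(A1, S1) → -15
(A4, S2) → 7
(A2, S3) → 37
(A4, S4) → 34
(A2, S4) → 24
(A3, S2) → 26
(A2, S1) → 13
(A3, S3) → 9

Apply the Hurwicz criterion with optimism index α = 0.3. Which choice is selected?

A4

A1: 0.3·46 + 0.7·(-19) = 0.5
A2: 0.3·37 + 0.7·5 = 14.6
A3: 0.3·26 + 0.7·5 = 11.3
A4: 0.3·34 + 0.7·7 = 15.1
A5: 0.3·48 + 0.7·(-1) = 13.7
Highest Hurwicz score = 15.1 → A4.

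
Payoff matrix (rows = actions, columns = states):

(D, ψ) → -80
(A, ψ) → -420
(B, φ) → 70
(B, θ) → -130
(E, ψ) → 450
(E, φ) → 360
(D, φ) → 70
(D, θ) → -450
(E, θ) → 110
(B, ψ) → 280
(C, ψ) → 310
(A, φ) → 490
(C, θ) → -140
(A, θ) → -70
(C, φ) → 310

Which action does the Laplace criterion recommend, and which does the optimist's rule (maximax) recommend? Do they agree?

laplace → E; maximax → A (disagree)

Row averages: A=0, B=220/3, C=160, D=-460/3, E=920/3
Highest average = 920/3 → E.
Row maxima: A=490, B=280, C=310, D=70, E=450
Best best-case = 490 → A.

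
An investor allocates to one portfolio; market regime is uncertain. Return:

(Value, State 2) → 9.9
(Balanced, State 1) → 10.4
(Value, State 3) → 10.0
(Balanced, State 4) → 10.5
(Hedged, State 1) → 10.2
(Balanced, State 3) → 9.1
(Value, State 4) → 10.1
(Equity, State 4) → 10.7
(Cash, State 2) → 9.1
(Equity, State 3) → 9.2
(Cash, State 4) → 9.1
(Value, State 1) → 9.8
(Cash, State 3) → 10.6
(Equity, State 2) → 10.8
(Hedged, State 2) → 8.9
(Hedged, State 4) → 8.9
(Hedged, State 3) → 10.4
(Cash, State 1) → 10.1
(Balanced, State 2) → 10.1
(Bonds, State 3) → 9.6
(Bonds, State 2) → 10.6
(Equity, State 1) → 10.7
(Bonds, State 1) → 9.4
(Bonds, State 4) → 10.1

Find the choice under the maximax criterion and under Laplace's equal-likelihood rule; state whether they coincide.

Row maxima: Value=10.1, Hedged=10.4, Bonds=10.6, Equity=10.8, Balanced=10.5, Cash=10.6
Best best-case = 10.8 → Equity.
Row averages: Value=9.95, Hedged=9.6, Bonds=9.925, Equity=10.35, Balanced=10.025, Cash=9.725
Highest average = 10.35 → Equity.

maximax → Equity; laplace → Equity (agree)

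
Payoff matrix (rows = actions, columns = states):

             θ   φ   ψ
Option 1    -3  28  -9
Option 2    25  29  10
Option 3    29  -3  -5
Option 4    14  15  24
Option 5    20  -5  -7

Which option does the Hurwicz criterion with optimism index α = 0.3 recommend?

Option 1: 0.3·28 + 0.7·(-9) = 2.1
Option 2: 0.3·29 + 0.7·10 = 15.7
Option 3: 0.3·29 + 0.7·(-5) = 5.2
Option 4: 0.3·24 + 0.7·14 = 17
Option 5: 0.3·20 + 0.7·(-7) = 1.1
Highest Hurwicz score = 17 → Option 4.

Option 4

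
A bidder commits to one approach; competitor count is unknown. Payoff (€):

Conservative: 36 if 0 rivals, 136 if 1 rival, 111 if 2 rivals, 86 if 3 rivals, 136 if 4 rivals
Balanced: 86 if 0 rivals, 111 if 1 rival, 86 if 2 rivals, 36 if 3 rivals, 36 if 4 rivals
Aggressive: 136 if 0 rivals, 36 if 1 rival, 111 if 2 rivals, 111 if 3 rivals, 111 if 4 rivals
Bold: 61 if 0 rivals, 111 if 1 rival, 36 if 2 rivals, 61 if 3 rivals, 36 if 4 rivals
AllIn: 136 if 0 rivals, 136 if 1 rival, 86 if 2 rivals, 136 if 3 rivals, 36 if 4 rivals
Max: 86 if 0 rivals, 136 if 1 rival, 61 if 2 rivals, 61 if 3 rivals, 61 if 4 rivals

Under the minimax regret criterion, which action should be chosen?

Column bests: 0 rivals=136, 1 rival=136, 2 rivals=111, 3 rivals=136, 4 rivals=136.
Conservative regrets: 100, 0, 0, 50, 0 → max 100
Balanced regrets: 50, 25, 25, 100, 100 → max 100
Aggressive regrets: 0, 100, 0, 25, 25 → max 100
Bold regrets: 75, 25, 75, 75, 100 → max 100
AllIn regrets: 0, 0, 25, 0, 100 → max 100
Max regrets: 50, 0, 50, 75, 75 → max 75
Smallest max regret = 75 → Max.

Max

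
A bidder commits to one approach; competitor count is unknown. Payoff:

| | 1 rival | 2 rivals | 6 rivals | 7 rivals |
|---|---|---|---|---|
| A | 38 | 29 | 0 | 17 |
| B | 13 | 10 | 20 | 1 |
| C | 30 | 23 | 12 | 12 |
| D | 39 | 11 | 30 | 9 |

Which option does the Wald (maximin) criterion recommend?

C

Row minima: A=0, B=1, C=12, D=9
Best worst-case = 12 → C.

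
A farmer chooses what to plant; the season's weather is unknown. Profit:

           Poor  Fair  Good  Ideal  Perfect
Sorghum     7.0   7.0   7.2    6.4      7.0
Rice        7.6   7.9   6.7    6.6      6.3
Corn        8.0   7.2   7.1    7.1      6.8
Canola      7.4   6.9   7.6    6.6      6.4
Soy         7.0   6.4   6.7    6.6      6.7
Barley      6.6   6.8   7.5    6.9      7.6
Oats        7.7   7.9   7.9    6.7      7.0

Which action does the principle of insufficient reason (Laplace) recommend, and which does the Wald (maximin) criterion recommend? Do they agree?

laplace → Oats; maximin → Corn (disagree)

Row averages: Sorghum=6.92, Rice=7.02, Corn=7.24, Canola=6.98, Soy=6.68, Barley=7.08, Oats=7.44
Highest average = 7.44 → Oats.
Row minima: Sorghum=6.4, Rice=6.3, Corn=6.8, Canola=6.4, Soy=6.4, Barley=6.6, Oats=6.7
Best worst-case = 6.8 → Corn.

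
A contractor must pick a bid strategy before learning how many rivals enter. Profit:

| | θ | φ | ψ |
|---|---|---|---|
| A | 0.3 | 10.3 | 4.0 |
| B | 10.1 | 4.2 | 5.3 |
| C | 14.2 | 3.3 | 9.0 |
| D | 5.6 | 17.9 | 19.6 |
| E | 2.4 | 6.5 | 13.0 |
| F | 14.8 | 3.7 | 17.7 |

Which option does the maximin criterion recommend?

Row minima: A=0.3, B=4.2, C=3.3, D=5.6, E=2.4, F=3.7
Best worst-case = 5.6 → D.

D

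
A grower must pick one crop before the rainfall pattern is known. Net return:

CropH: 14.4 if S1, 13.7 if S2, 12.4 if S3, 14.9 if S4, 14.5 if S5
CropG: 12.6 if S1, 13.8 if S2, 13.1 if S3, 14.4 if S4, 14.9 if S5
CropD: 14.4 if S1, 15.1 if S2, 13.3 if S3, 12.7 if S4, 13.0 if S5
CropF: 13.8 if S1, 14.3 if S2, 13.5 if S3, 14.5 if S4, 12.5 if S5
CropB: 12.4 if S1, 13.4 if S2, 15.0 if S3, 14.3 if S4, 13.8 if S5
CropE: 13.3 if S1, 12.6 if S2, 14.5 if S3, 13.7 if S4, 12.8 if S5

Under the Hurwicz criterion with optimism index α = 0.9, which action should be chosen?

CropH: 0.9·14.9 + 0.1·12.4 = 14.65
CropG: 0.9·14.9 + 0.1·12.6 = 14.67
CropD: 0.9·15.1 + 0.1·12.7 = 14.86
CropF: 0.9·14.5 + 0.1·12.5 = 14.3
CropB: 0.9·15.0 + 0.1·12.4 = 14.74
CropE: 0.9·14.5 + 0.1·12.6 = 14.31
Highest Hurwicz score = 14.86 → CropD.

CropD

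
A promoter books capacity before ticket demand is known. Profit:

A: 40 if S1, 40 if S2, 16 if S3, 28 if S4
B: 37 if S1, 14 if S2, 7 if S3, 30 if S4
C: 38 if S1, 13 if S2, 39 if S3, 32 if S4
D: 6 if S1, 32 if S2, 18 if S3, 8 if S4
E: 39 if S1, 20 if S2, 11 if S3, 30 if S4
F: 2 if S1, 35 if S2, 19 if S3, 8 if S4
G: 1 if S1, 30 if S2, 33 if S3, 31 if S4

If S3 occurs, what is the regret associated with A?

Best payoff under S3 is 39.
Regret = 39 − 16 = 23.

23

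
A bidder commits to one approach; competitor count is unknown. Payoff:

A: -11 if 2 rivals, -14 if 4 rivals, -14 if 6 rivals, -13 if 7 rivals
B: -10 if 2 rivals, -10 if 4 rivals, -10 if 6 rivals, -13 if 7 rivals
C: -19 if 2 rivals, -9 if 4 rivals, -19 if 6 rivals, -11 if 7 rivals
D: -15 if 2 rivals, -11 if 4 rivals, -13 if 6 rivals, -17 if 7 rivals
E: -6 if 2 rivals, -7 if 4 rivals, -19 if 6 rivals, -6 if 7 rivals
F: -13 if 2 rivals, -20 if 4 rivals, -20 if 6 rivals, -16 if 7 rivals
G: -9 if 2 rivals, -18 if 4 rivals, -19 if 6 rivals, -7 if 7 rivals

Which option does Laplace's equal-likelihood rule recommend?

Row averages: A=-13, B=-10.75, C=-14.5, D=-14, E=-9.5, F=-17.25, G=-13.25
Highest average = -9.5 → E.

E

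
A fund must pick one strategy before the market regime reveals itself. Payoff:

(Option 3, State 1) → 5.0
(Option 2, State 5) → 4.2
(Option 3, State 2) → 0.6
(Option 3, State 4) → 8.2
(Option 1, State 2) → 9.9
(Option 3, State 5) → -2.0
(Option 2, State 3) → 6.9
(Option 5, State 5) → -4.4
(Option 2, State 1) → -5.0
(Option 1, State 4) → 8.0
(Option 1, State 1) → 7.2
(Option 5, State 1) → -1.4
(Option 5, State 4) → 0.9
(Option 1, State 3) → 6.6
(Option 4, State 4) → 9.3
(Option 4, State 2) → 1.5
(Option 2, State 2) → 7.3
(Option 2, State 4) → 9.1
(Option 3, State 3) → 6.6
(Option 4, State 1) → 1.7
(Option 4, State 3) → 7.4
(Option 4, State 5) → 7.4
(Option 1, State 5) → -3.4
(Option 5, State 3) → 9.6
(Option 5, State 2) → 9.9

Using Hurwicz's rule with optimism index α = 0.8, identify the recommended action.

Option 4

Option 1: 0.8·9.9 + 0.2·(-3.4) = 7.24
Option 2: 0.8·9.1 + 0.2·(-5.0) = 6.28
Option 3: 0.8·8.2 + 0.2·(-2.0) = 6.16
Option 4: 0.8·9.3 + 0.2·1.5 = 7.74
Option 5: 0.8·9.9 + 0.2·(-4.4) = 7.04
Highest Hurwicz score = 7.74 → Option 4.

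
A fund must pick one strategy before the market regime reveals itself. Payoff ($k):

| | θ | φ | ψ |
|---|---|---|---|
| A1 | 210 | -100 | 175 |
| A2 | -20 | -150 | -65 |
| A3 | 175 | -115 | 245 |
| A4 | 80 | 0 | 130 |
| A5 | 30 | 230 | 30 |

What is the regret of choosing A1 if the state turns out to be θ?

Best payoff under θ is 210.
Regret = 210 − 210 = 0.

0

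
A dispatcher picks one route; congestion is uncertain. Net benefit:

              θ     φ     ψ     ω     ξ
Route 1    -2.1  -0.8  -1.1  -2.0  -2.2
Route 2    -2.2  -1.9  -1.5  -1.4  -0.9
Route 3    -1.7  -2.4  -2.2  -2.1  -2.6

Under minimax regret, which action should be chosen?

Column bests: θ=-1.7, φ=-0.8, ψ=-1.1, ω=-1.4, ξ=-0.9.
Route 1 regrets: 0.4, 0.0, 0.0, 0.6, 1.3 → max 1.3
Route 2 regrets: 0.5, 1.1, 0.4, 0.0, 0.0 → max 1.1
Route 3 regrets: 0.0, 1.6, 1.1, 0.7, 1.7 → max 1.7
Smallest max regret = 1.1 → Route 2.

Route 2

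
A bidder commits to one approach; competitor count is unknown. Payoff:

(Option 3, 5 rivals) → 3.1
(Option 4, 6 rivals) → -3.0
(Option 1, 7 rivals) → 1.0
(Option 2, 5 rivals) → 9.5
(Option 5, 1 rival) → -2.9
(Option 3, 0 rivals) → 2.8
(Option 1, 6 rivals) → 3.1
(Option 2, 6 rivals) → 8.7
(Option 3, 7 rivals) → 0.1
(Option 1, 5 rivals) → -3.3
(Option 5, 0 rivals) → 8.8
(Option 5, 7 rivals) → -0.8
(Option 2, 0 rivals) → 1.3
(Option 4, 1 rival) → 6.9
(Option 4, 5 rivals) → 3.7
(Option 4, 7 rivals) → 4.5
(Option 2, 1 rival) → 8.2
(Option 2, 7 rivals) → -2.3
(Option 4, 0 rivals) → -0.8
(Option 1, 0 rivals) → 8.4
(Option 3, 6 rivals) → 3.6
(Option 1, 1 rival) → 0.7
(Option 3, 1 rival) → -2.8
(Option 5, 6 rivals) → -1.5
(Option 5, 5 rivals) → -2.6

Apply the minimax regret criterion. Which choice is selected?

Column bests: 0 rivals=8.8, 1 rival=8.2, 5 rivals=9.5, 6 rivals=8.7, 7 rivals=4.5.
Option 1 regrets: 0.4, 7.5, 12.8, 5.6, 3.5 → max 12.8
Option 2 regrets: 7.5, 0.0, 0.0, 0.0, 6.8 → max 7.5
Option 3 regrets: 6.0, 11.0, 6.4, 5.1, 4.4 → max 11.0
Option 4 regrets: 9.6, 1.3, 5.8, 11.7, 0.0 → max 11.7
Option 5 regrets: 0.0, 11.1, 12.1, 10.2, 5.3 → max 12.1
Smallest max regret = 7.5 → Option 2.

Option 2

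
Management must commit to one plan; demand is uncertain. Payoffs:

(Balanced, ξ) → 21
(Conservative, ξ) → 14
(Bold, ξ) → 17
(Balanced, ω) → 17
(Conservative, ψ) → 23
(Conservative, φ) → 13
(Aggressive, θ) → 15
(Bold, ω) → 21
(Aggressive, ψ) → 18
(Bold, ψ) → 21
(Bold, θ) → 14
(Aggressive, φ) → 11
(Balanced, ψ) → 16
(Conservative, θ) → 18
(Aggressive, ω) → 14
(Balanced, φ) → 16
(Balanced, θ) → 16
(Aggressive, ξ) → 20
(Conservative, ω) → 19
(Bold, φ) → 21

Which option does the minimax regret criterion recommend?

Column bests: θ=18, φ=21, ψ=23, ω=21, ξ=21.
Conservative regrets: 0, 8, 0, 2, 7 → max 8
Balanced regrets: 2, 5, 7, 4, 0 → max 7
Aggressive regrets: 3, 10, 5, 7, 1 → max 10
Bold regrets: 4, 0, 2, 0, 4 → max 4
Smallest max regret = 4 → Bold.

Bold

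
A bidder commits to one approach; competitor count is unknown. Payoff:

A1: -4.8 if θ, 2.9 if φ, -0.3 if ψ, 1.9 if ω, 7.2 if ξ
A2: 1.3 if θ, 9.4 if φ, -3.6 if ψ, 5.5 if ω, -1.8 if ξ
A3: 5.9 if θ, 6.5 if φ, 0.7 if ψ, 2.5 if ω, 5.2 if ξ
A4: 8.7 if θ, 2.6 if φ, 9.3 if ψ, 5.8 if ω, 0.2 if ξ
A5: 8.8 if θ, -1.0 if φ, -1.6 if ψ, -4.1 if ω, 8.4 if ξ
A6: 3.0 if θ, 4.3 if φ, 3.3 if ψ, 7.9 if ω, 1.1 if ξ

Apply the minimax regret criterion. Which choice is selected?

A6

Column bests: θ=8.8, φ=9.4, ψ=9.3, ω=7.9, ξ=8.4.
A1 regrets: 13.6, 6.5, 9.6, 6.0, 1.2 → max 13.6
A2 regrets: 7.5, 0.0, 12.9, 2.4, 10.2 → max 12.9
A3 regrets: 2.9, 2.9, 8.6, 5.4, 3.2 → max 8.6
A4 regrets: 0.1, 6.8, 0.0, 2.1, 8.2 → max 8.2
A5 regrets: 0.0, 10.4, 10.9, 12.0, 0.0 → max 12.0
A6 regrets: 5.8, 5.1, 6.0, 0.0, 7.3 → max 7.3
Smallest max regret = 7.3 → A6.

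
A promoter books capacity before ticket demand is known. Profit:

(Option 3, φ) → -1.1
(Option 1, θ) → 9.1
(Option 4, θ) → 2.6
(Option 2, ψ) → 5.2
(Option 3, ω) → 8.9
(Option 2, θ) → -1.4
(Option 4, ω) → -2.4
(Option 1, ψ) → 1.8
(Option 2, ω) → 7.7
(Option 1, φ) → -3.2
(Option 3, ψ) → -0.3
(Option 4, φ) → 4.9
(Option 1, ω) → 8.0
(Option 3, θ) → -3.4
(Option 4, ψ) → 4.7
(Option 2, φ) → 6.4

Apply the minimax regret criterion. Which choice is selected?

Column bests: θ=9.1, φ=6.4, ψ=5.2, ω=8.9.
Option 1 regrets: 0.0, 9.6, 3.4, 0.9 → max 9.6
Option 2 regrets: 10.5, 0.0, 0.0, 1.2 → max 10.5
Option 3 regrets: 12.5, 7.5, 5.5, 0.0 → max 12.5
Option 4 regrets: 6.5, 1.5, 0.5, 11.3 → max 11.3
Smallest max regret = 9.6 → Option 1.

Option 1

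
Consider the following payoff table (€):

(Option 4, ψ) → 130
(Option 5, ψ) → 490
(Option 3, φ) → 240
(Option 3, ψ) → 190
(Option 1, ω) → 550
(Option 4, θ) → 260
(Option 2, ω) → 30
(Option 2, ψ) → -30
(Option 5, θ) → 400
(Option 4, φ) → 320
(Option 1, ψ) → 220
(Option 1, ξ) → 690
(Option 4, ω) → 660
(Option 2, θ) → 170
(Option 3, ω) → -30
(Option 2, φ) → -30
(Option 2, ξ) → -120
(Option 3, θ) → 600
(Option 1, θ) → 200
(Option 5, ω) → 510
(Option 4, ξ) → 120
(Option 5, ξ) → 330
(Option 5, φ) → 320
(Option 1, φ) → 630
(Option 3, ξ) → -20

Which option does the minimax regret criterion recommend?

Column bests: θ=600, φ=630, ψ=490, ω=660, ξ=690.
Option 1 regrets: 400, 0, 270, 110, 0 → max 400
Option 2 regrets: 430, 660, 520, 630, 810 → max 810
Option 3 regrets: 0, 390, 300, 690, 710 → max 710
Option 4 regrets: 340, 310, 360, 0, 570 → max 570
Option 5 regrets: 200, 310, 0, 150, 360 → max 360
Smallest max regret = 360 → Option 5.

Option 5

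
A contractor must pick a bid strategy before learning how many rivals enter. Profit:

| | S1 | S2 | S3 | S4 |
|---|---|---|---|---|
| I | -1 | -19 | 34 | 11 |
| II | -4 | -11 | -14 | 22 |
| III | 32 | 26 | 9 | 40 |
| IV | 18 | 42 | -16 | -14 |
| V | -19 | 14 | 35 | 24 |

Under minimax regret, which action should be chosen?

Column bests: S1=32, S2=42, S3=35, S4=40.
I regrets: 33, 61, 1, 29 → max 61
II regrets: 36, 53, 49, 18 → max 53
III regrets: 0, 16, 26, 0 → max 26
IV regrets: 14, 0, 51, 54 → max 54
V regrets: 51, 28, 0, 16 → max 51
Smallest max regret = 26 → III.

III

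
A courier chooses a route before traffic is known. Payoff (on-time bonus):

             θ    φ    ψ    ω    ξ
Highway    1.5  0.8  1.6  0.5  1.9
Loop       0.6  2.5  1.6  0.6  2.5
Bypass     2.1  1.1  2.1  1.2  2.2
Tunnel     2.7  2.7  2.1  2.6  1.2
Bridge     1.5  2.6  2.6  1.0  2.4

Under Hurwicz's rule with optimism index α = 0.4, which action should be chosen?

Highway: 0.4·1.9 + 0.6·0.5 = 1.06
Loop: 0.4·2.5 + 0.6·0.6 = 1.36
Bypass: 0.4·2.2 + 0.6·1.1 = 1.54
Tunnel: 0.4·2.7 + 0.6·1.2 = 1.8
Bridge: 0.4·2.6 + 0.6·1.0 = 1.64
Highest Hurwicz score = 1.8 → Tunnel.

Tunnel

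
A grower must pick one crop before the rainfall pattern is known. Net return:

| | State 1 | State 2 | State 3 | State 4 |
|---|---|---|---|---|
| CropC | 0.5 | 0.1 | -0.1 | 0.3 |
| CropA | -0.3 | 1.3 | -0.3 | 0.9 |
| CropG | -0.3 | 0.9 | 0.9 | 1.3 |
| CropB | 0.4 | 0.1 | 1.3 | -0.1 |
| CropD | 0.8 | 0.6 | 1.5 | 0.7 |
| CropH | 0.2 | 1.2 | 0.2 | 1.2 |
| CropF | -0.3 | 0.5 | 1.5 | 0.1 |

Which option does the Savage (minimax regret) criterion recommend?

CropD

Column bests: State 1=0.8, State 2=1.3, State 3=1.5, State 4=1.3.
CropC regrets: 0.3, 1.2, 1.6, 1.0 → max 1.6
CropA regrets: 1.1, 0.0, 1.8, 0.4 → max 1.8
CropG regrets: 1.1, 0.4, 0.6, 0.0 → max 1.1
CropB regrets: 0.4, 1.2, 0.2, 1.4 → max 1.4
CropD regrets: 0.0, 0.7, 0.0, 0.6 → max 0.7
CropH regrets: 0.6, 0.1, 1.3, 0.1 → max 1.3
CropF regrets: 1.1, 0.8, 0.0, 1.2 → max 1.2
Smallest max regret = 0.7 → CropD.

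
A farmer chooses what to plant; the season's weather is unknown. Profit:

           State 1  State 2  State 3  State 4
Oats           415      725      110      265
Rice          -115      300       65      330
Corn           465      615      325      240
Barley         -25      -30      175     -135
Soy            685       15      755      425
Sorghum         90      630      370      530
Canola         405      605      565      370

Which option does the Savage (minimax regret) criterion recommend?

Canola

Column bests: State 1=685, State 2=725, State 3=755, State 4=530.
Oats regrets: 270, 0, 645, 265 → max 645
Rice regrets: 800, 425, 690, 200 → max 800
Corn regrets: 220, 110, 430, 290 → max 430
Barley regrets: 710, 755, 580, 665 → max 755
Soy regrets: 0, 710, 0, 105 → max 710
Sorghum regrets: 595, 95, 385, 0 → max 595
Canola regrets: 280, 120, 190, 160 → max 280
Smallest max regret = 280 → Canola.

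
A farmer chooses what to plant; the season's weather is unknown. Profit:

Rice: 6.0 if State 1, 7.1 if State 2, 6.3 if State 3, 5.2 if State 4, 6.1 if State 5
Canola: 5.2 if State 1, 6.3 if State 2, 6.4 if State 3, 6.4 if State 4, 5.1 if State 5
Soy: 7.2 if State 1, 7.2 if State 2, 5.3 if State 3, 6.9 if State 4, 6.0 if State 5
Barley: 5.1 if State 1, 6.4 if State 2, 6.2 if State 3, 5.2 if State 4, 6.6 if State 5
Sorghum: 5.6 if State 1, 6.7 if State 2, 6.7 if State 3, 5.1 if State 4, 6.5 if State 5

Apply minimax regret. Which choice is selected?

Column bests: State 1=7.2, State 2=7.2, State 3=6.7, State 4=6.9, State 5=6.6.
Rice regrets: 1.2, 0.1, 0.4, 1.7, 0.5 → max 1.7
Canola regrets: 2.0, 0.9, 0.3, 0.5, 1.5 → max 2.0
Soy regrets: 0.0, 0.0, 1.4, 0.0, 0.6 → max 1.4
Barley regrets: 2.1, 0.8, 0.5, 1.7, 0.0 → max 2.1
Sorghum regrets: 1.6, 0.5, 0.0, 1.8, 0.1 → max 1.8
Smallest max regret = 1.4 → Soy.

Soy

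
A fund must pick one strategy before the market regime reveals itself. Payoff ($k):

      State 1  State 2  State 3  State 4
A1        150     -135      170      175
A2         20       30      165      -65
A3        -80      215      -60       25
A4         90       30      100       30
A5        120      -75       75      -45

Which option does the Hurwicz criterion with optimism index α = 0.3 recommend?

A4

A1: 0.3·175 + 0.7·(-135) = -42
A2: 0.3·165 + 0.7·(-65) = 4
A3: 0.3·215 + 0.7·(-80) = 8.5
A4: 0.3·100 + 0.7·30 = 51
A5: 0.3·120 + 0.7·(-75) = -16.5
Highest Hurwicz score = 51 → A4.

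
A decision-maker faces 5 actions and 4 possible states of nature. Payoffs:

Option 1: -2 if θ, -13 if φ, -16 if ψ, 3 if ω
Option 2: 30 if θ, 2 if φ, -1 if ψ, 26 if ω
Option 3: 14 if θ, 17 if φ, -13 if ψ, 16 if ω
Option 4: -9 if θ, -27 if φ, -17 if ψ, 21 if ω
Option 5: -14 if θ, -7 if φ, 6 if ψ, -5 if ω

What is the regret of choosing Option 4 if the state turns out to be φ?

Best payoff under φ is 17.
Regret = 17 − (-27) = 44.

44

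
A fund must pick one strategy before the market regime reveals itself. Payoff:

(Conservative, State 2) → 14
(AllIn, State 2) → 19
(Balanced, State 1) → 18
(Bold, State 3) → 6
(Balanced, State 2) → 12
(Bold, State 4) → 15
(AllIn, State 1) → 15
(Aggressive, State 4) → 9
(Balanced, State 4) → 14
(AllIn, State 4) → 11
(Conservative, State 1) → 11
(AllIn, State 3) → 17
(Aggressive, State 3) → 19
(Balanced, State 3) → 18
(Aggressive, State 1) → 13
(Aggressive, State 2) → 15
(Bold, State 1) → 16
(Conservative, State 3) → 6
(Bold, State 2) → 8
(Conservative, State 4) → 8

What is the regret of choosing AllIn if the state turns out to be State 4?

Best payoff under State 4 is 15.
Regret = 15 − 11 = 4.

4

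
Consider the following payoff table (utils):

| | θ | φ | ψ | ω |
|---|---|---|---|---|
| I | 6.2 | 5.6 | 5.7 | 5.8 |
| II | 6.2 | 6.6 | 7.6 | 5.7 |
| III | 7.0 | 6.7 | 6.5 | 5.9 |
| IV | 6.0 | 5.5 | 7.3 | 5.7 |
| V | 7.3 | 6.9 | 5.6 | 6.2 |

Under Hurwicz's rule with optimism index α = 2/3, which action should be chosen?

I: 2/3·6.2 + 1/3·5.6 = 6
II: 2/3·7.6 + 1/3·5.7 = 209/30
III: 2/3·7.0 + 1/3·5.9 = 199/30
IV: 2/3·7.3 + 1/3·5.5 = 6.7
V: 2/3·7.3 + 1/3·5.6 = 101/15
Highest Hurwicz score = 209/30 → II.

II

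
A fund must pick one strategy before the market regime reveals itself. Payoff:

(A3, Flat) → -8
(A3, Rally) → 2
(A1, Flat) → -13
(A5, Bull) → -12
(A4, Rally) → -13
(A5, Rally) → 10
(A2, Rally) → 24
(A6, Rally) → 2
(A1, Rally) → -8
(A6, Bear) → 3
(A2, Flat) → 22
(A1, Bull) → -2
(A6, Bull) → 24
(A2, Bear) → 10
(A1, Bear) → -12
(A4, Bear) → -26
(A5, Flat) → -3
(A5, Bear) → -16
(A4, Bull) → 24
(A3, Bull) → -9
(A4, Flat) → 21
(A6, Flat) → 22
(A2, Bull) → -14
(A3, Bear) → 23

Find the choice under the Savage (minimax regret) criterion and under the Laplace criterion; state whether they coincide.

minimax regret → A6; laplace → A6 (agree)

Column bests: Bear=23, Flat=22, Bull=24, Rally=24.
A1 regrets: 35, 35, 26, 32 → max 35
A2 regrets: 13, 0, 38, 0 → max 38
A3 regrets: 0, 30, 33, 22 → max 33
A4 regrets: 49, 1, 0, 37 → max 49
A5 regrets: 39, 25, 36, 14 → max 39
A6 regrets: 20, 0, 0, 22 → max 22
Smallest max regret = 22 → A6.
Row averages: A1=-8.75, A2=10.5, A3=2, A4=1.5, A5=-5.25, A6=12.75
Highest average = 12.75 → A6.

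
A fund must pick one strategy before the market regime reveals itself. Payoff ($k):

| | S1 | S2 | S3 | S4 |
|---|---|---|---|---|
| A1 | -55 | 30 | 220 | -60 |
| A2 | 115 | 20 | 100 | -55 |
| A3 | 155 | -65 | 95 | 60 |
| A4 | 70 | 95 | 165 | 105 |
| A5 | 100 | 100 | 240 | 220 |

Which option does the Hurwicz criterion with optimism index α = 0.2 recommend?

A5

A1: 0.2·220 + 0.8·(-60) = -4
A2: 0.2·115 + 0.8·(-55) = -21
A3: 0.2·155 + 0.8·(-65) = -21
A4: 0.2·165 + 0.8·70 = 89
A5: 0.2·240 + 0.8·100 = 128
Highest Hurwicz score = 128 → A5.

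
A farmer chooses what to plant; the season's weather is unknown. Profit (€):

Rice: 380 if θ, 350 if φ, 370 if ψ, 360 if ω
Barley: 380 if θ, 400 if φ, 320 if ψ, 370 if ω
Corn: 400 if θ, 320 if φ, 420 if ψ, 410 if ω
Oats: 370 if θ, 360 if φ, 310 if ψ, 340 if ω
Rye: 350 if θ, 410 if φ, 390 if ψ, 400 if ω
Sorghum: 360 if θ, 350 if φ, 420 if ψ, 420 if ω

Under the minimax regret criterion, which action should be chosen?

Rye

Column bests: θ=400, φ=410, ψ=420, ω=420.
Rice regrets: 20, 60, 50, 60 → max 60
Barley regrets: 20, 10, 100, 50 → max 100
Corn regrets: 0, 90, 0, 10 → max 90
Oats regrets: 30, 50, 110, 80 → max 110
Rye regrets: 50, 0, 30, 20 → max 50
Sorghum regrets: 40, 60, 0, 0 → max 60
Smallest max regret = 50 → Rye.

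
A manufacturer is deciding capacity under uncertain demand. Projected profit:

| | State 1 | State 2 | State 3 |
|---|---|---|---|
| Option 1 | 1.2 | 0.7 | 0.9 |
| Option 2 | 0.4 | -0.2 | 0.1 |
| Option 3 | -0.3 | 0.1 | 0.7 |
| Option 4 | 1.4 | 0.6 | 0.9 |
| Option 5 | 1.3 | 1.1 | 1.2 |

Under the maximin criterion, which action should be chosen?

Row minima: Option 1=0.7, Option 2=-0.2, Option 3=-0.3, Option 4=0.6, Option 5=1.1
Best worst-case = 1.1 → Option 5.

Option 5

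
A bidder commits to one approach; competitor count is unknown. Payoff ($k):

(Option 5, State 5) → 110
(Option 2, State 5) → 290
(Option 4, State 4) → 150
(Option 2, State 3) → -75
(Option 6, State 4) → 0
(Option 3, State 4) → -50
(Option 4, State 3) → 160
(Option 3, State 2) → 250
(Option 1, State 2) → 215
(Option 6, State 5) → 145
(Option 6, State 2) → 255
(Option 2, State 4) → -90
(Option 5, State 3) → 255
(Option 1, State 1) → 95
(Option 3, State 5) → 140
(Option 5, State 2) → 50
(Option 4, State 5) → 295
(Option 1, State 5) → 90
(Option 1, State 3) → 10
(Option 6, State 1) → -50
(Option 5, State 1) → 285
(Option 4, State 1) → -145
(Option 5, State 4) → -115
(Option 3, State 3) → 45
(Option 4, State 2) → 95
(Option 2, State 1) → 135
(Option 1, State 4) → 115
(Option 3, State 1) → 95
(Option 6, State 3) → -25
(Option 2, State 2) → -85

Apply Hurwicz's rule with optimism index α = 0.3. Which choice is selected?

Option 1

Option 1: 0.3·215 + 0.7·10 = 71.5
Option 2: 0.3·290 + 0.7·(-90) = 24
Option 3: 0.3·250 + 0.7·(-50) = 40
Option 4: 0.3·295 + 0.7·(-145) = -13
Option 5: 0.3·285 + 0.7·(-115) = 5
Option 6: 0.3·255 + 0.7·(-50) = 41.5
Highest Hurwicz score = 71.5 → Option 1.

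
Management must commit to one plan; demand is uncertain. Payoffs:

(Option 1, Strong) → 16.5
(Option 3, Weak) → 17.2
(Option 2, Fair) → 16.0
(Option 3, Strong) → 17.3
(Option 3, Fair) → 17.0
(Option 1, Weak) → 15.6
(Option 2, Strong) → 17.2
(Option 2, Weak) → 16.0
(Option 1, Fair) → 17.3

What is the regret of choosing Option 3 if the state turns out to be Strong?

Best payoff under Strong is 17.3.
Regret = 17.3 − 17.3 = 0.0.

0.0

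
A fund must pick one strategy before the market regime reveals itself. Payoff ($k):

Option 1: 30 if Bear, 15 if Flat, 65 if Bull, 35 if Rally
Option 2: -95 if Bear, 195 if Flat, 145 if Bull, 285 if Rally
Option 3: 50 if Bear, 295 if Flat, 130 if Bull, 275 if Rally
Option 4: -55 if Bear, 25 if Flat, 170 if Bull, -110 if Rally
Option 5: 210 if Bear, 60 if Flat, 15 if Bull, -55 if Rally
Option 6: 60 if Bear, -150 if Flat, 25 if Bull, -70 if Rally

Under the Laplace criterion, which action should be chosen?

Row averages: Option 1=36.25, Option 2=132.5, Option 3=187.5, Option 4=7.5, Option 5=57.5, Option 6=-33.75
Highest average = 187.5 → Option 3.

Option 3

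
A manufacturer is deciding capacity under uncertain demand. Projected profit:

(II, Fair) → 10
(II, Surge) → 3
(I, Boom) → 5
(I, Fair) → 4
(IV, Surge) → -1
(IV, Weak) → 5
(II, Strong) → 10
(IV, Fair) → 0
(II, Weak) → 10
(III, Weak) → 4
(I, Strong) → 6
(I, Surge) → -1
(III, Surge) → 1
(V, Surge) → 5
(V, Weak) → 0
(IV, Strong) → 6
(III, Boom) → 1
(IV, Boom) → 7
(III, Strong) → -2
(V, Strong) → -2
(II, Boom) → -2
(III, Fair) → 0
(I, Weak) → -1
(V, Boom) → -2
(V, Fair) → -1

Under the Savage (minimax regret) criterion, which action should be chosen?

Column bests: Weak=10, Fair=10, Strong=10, Boom=7, Surge=5.
I regrets: 11, 6, 4, 2, 6 → max 11
II regrets: 0, 0, 0, 9, 2 → max 9
III regrets: 6, 10, 12, 6, 4 → max 12
IV regrets: 5, 10, 4, 0, 6 → max 10
V regrets: 10, 11, 12, 9, 0 → max 12
Smallest max regret = 9 → II.

II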